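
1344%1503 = 1344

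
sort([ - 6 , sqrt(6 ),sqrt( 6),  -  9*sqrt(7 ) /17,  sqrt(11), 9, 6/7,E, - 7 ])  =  [ - 7, - 6, - 9*sqrt( 7 ) /17,6/7, sqrt(6 ),sqrt(6 ), E,  sqrt(11), 9 ]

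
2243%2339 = 2243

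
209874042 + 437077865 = 646951907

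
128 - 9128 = -9000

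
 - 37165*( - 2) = 74330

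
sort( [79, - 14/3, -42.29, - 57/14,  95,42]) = [-42.29, - 14/3, - 57/14, 42, 79,95 ]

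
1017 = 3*339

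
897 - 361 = 536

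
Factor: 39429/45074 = 2^( - 1 )*3^2*13^1 * 31^( - 1 )*337^1 * 727^( - 1)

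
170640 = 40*4266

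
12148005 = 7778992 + 4369013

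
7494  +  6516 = 14010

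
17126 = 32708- 15582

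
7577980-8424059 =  - 846079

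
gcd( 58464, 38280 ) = 696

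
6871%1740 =1651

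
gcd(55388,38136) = 908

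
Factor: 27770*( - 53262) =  - 2^2*3^2*5^1 *11^1 * 269^1*2777^1= -1479085740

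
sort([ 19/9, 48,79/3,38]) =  [ 19/9,  79/3, 38, 48 ] 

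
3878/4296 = 1939/2148 = 0.90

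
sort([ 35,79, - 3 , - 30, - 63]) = [ - 63, - 30 , - 3, 35, 79 ]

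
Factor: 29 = 29^1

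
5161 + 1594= 6755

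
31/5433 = 31/5433 = 0.01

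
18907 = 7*2701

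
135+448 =583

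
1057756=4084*259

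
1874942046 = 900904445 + 974037601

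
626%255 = 116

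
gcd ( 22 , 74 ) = 2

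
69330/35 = 1980 + 6/7 = 1980.86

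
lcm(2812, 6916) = 255892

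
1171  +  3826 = 4997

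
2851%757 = 580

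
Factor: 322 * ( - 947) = -2^1*7^1*23^1*947^1 = - 304934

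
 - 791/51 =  - 791/51 = - 15.51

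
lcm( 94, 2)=94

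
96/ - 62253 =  - 1 + 20719/20751 = - 0.00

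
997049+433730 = 1430779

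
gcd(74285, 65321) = 83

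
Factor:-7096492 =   -  2^2 * 13^1 * 136471^1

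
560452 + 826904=1387356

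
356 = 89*4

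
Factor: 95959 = 95959^1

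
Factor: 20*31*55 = 2^2*5^2*11^1*31^1 = 34100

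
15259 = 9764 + 5495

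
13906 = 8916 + 4990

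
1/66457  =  1/66457 =0.00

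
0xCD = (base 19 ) AF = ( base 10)205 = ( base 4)3031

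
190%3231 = 190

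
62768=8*7846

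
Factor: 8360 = 2^3* 5^1 * 11^1*19^1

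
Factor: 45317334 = 2^1*3^1*7552889^1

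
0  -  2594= -2594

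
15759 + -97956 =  - 82197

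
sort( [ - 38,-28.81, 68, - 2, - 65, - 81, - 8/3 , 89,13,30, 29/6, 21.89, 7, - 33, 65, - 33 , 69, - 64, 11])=[ - 81, - 65, - 64, - 38, - 33,-33,- 28.81, - 8/3,- 2, 29/6 , 7,11, 13, 21.89,30, 65,68, 69, 89 ]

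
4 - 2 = 2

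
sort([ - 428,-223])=[ - 428, - 223] 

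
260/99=260/99 =2.63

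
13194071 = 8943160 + 4250911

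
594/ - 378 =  - 2 + 3/7 = - 1.57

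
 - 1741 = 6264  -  8005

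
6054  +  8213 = 14267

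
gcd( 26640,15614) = 74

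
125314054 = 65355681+59958373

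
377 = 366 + 11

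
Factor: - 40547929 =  - 557^1*72797^1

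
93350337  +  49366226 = 142716563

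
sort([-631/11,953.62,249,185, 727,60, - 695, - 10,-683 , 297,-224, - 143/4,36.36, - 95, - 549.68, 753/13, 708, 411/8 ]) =[ - 695,  -  683, - 549.68 ,-224,-95,  -  631/11,-143/4, - 10,36.36,411/8,753/13,60,185,249 , 297, 708 , 727,953.62]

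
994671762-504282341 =490389421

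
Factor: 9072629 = 9072629^1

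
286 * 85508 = 24455288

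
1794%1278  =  516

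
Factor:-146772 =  - 2^2*3^5*151^1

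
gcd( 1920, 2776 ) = 8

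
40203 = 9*4467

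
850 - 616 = 234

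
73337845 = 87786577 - 14448732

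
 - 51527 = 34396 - 85923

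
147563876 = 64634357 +82929519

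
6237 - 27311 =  - 21074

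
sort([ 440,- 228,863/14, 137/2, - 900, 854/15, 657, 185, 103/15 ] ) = [  -  900, - 228,  103/15,854/15 , 863/14 , 137/2, 185, 440, 657 ] 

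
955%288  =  91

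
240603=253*951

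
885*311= 275235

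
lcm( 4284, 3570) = 21420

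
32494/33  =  984+2/3 = 984.67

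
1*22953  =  22953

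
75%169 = 75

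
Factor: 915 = 3^1*5^1*61^1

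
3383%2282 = 1101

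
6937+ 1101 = 8038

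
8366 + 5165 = 13531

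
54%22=10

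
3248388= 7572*429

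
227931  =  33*6907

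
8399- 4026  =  4373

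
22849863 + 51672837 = 74522700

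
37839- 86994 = -49155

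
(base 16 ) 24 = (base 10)36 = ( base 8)44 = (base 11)33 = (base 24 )1c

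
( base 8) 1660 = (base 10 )944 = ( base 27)17q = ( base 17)349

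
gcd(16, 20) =4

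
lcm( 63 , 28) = 252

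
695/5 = 139 =139.00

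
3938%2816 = 1122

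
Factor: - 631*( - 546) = 344526 = 2^1*3^1*7^1 * 13^1*631^1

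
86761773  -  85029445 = 1732328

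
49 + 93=142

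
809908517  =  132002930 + 677905587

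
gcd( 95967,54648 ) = 9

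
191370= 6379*30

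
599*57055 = 34175945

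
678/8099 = 678/8099 = 0.08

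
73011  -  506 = 72505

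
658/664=329/332=0.99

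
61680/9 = 6853+1/3 = 6853.33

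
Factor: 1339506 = 2^1*3^2*7^1*10631^1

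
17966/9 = 1996 + 2/9 = 1996.22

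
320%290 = 30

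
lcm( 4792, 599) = 4792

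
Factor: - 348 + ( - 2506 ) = - 2854 = -2^1*1427^1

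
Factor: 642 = 2^1*3^1*107^1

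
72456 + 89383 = 161839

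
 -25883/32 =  - 25883/32 = -808.84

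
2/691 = 2/691 =0.00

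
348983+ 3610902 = 3959885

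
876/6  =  146 = 146.00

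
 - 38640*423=-16344720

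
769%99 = 76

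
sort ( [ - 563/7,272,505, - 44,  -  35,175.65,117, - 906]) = [ - 906, - 563/7,  -  44, - 35 , 117,175.65, 272, 505 ]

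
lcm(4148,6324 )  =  385764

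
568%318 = 250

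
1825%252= 61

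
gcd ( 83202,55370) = 98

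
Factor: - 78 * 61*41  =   - 195078 = - 2^1*3^1*13^1*41^1*61^1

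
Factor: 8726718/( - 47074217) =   -  2^1*3^1*7^1*11^1*13^1 * 1453^1*47074217^( - 1)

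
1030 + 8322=9352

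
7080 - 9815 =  - 2735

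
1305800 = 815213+490587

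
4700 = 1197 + 3503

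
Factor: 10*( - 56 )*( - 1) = 2^4*5^1*7^1 = 560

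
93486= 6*15581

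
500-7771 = -7271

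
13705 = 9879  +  3826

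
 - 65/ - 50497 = 65/50497 = 0.00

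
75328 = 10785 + 64543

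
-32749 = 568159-600908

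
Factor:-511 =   -  7^1*73^1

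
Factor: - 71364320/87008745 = - 14272864/17401749 = - 2^5*3^( - 1)*251^1*1777^1*2281^( - 1)*2543^( - 1) 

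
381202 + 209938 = 591140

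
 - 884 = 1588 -2472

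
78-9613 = -9535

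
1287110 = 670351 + 616759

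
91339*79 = 7215781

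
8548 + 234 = 8782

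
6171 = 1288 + 4883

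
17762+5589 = 23351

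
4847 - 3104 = 1743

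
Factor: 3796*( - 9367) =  - 35557132 = -2^2*13^1*17^1*19^1*29^1*73^1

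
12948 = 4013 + 8935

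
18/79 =18/79= 0.23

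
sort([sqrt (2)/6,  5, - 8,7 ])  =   [ - 8, sqrt(2 )/6,5,7]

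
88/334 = 44/167  =  0.26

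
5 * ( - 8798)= - 43990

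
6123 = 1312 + 4811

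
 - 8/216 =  - 1/27 = - 0.04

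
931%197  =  143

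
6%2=0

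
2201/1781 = 1+420/1781 = 1.24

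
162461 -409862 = - 247401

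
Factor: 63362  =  2^1*13^1*2437^1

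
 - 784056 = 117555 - 901611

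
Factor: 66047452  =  2^2*16511863^1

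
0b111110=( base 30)22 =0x3E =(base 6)142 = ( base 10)62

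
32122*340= 10921480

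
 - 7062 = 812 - 7874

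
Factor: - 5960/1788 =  - 10/3=- 2^1*3^( - 1) * 5^1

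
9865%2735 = 1660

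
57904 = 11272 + 46632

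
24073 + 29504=53577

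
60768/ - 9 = -6752/1 =-6752.00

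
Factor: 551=19^1  *  29^1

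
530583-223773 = 306810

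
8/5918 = 4/2959 = 0.00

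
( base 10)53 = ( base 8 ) 65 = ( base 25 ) 23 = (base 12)45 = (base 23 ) 27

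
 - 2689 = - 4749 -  - 2060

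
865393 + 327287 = 1192680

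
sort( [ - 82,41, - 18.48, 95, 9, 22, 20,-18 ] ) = [ - 82,- 18.48,-18 , 9, 20,22 , 41, 95 ]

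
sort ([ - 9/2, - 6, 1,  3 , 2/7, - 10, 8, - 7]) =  [ - 10 , -7,  -  6,  -  9/2,2/7,  1,3,8 ]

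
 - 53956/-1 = 53956+0/1 =53956.00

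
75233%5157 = 3035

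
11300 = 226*50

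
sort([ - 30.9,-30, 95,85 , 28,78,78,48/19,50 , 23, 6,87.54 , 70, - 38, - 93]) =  [ - 93, - 38,  -  30.9 ,-30, 48/19, 6, 23,28, 50, 70,78,78, 85, 87.54, 95 ] 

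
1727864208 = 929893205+797971003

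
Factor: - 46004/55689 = - 2^2 * 3^ ( - 1 )* 7^1*19^( - 1 )*31^1*53^1*977^( - 1) 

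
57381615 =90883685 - 33502070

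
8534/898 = 4267/449 = 9.50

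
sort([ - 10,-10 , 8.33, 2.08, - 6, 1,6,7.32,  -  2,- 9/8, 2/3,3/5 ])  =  [  -  10,  -  10, - 6, - 2,-9/8, 3/5, 2/3,1, 2.08,6  ,  7.32, 8.33] 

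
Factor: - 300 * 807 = -242100 = -  2^2*3^2*5^2*269^1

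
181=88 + 93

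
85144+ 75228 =160372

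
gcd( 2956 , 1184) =4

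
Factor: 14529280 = 2^8*5^1*11351^1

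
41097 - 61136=-20039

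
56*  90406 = 5062736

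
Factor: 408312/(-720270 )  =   - 428/755 = - 2^2*5^(  -  1)*107^1*151^(-1) 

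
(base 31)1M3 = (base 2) 11001101110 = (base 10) 1646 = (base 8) 3156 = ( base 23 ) 32D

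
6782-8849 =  -2067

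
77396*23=1780108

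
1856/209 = 8 +184/209 = 8.88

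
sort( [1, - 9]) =[ - 9,1 ] 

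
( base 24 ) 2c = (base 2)111100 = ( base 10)60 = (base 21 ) 2i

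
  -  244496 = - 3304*74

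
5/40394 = 5/40394 = 0.00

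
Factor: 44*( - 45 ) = -2^2 * 3^2 * 5^1*11^1 = - 1980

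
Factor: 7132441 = 103^1 *69247^1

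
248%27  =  5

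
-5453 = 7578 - 13031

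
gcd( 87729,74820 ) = 3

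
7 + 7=14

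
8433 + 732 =9165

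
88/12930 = 44/6465 = 0.01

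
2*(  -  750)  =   - 1500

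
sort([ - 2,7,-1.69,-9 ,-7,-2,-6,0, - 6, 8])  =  [ - 9, - 7,-6,  -  6, - 2,-2, - 1.69,0, 7 , 8] 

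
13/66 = 13/66 = 0.20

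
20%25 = 20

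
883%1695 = 883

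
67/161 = 67/161 = 0.42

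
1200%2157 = 1200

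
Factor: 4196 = 2^2*1049^1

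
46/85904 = 23/42952=0.00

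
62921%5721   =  5711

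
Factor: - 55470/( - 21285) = 2^1*3^(-1 )*11^(-1 ) * 43^1 = 86/33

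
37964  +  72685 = 110649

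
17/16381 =17/16381 = 0.00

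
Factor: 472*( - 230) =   -  2^4*5^1 * 23^1 * 59^1= - 108560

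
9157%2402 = 1951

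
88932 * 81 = 7203492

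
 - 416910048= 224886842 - 641796890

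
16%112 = 16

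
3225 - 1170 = 2055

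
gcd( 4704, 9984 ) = 96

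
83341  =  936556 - 853215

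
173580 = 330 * 526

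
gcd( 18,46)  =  2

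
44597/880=44597/880 = 50.68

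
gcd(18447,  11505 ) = 39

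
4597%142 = 53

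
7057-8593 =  - 1536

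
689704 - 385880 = 303824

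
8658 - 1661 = 6997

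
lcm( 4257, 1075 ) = 106425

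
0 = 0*384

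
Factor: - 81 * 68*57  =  -313956 = - 2^2 *3^5*17^1*19^1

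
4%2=0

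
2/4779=2/4779= 0.00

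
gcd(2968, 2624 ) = 8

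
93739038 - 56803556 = 36935482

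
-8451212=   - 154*54878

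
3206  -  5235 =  - 2029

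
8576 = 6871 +1705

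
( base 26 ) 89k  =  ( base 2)1011000011110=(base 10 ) 5662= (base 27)7kj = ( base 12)333a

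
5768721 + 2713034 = 8481755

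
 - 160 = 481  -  641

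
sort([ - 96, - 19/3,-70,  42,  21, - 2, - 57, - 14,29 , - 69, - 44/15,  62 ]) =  [ - 96, - 70, - 69, - 57,-14,- 19/3, - 44/15,-2, 21, 29,42,62 ] 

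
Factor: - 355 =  - 5^1*71^1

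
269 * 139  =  37391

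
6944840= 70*99212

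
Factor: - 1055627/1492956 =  - 2^( - 2)*3^(-2 )*41^1 *113^ (-1)*367^( - 1)*25747^1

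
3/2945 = 3/2945 = 0.00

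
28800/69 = 9600/23=417.39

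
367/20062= 367/20062 = 0.02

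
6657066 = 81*82186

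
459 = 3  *153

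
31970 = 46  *695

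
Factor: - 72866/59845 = -2^1*5^(-1) * 11969^( - 1)*36433^1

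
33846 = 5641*6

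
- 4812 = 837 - 5649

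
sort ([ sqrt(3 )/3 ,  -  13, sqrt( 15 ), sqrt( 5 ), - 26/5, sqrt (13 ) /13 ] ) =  [ - 13, - 26/5 , sqrt(13 ) /13,sqrt(3 ) /3, sqrt( 5 ), sqrt(15)] 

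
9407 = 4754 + 4653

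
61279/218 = 61279/218 = 281.10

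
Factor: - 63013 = -61^1 * 1033^1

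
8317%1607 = 282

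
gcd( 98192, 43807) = 1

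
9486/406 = 23 + 74/203 = 23.36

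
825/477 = 1 + 116/159=1.73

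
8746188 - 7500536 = 1245652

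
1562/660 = 71/30 =2.37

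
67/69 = 67/69 = 0.97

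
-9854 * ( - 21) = 206934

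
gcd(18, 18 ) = 18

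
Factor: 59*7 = 413 = 7^1 *59^1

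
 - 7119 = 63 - 7182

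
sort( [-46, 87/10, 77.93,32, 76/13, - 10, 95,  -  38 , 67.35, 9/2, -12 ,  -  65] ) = [  -  65,  -  46, - 38, - 12,  -  10, 9/2, 76/13,87/10, 32,67.35,77.93,95 ] 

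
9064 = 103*88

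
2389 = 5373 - 2984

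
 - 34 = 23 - 57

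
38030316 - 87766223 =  - 49735907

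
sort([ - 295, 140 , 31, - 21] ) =[ - 295, - 21, 31,  140] 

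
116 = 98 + 18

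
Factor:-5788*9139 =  - 2^2*13^1*19^1 * 37^1 *1447^1 =- 52896532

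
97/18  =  5 + 7/18   =  5.39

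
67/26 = 2 + 15/26 = 2.58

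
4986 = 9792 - 4806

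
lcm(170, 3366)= 16830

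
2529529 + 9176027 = 11705556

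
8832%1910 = 1192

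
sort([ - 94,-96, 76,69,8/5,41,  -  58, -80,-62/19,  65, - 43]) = [ - 96, - 94,-80, - 58,  -  43,- 62/19,8/5,41, 65 , 69,76]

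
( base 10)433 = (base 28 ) FD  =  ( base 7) 1156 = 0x1b1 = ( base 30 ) ED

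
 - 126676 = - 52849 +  -73827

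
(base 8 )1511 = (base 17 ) 2F8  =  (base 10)841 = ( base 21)1j1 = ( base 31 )R4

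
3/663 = 1/221 = 0.00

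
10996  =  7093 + 3903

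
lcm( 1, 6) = 6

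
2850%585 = 510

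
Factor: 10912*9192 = 2^8 * 3^1*11^1*31^1 * 383^1 = 100303104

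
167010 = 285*586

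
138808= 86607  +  52201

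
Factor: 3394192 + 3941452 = 2^2 * 1833911^1=7335644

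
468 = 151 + 317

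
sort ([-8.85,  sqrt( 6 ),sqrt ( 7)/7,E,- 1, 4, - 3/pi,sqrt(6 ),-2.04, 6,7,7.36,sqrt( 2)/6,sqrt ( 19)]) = [-8.85, - 2.04,- 1, - 3/pi, sqrt( 2)/6, sqrt(7)/7, sqrt(6), sqrt( 6),E , 4,sqrt( 19),6,7,7.36]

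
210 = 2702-2492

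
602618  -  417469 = 185149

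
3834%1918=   1916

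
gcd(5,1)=1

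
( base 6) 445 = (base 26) 6h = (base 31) 5i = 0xAD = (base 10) 173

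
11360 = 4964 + 6396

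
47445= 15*3163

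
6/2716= 3/1358 = 0.00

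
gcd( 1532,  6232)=4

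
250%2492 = 250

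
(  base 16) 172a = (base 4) 1130222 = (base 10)5930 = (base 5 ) 142210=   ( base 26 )8K2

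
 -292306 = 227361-519667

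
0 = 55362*0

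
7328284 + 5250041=12578325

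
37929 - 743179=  - 705250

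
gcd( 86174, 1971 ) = 1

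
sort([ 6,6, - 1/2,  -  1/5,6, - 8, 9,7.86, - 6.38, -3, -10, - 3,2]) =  [ -10, - 8, - 6.38, - 3, - 3, - 1/2, - 1/5, 2, 6  ,  6,6, 7.86,9] 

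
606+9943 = 10549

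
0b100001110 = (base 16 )10E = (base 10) 270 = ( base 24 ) B6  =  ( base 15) 130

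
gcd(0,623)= 623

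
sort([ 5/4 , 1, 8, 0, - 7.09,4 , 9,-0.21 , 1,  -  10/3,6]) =[  -  7.09,  -  10/3, - 0.21,  0,1 , 1,5/4,4, 6, 8, 9]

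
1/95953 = 1/95953 = 0.00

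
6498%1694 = 1416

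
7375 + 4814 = 12189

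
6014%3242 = 2772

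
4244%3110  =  1134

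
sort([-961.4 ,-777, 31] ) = [ - 961.4, - 777,  31]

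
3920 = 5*784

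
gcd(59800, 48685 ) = 65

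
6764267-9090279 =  - 2326012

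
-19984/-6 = 3330 + 2/3  =  3330.67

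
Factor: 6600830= 2^1*5^1 * 31^1*107^1*199^1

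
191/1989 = 191/1989 = 0.10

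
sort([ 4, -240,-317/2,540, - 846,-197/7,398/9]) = [ - 846, - 240, - 317/2,-197/7, 4,  398/9, 540]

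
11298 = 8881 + 2417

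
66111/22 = 66111/22=3005.05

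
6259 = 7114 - 855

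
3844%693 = 379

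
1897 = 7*271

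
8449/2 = 8449/2 = 4224.50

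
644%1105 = 644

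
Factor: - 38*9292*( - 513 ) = 2^3*3^3 *19^2*23^1 *101^1 = 181138248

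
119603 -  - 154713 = 274316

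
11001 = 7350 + 3651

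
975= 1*975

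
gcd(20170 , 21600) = 10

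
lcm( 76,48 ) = 912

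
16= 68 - 52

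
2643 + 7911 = 10554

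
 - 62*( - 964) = 59768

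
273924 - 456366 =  - 182442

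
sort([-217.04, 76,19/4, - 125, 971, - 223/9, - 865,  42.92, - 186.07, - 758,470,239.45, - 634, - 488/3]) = [ - 865,-758, - 634, - 217.04, - 186.07,-488/3,-125, - 223/9, 19/4,42.92,76, 239.45, 470, 971] 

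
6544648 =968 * 6761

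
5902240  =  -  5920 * ( - 997 ) 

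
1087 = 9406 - 8319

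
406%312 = 94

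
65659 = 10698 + 54961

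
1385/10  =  138 + 1/2 = 138.50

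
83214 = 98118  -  14904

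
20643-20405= 238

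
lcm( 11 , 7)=77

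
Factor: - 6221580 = - 2^2 * 3^1*5^1*97^1*1069^1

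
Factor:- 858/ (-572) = 3/2 = 2^(  -  1) *3^1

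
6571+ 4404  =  10975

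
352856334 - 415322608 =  - 62466274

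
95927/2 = 47963+1/2 = 47963.50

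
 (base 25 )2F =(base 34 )1v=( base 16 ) 41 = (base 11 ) 5a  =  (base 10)65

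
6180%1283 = 1048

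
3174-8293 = -5119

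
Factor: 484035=3^1 * 5^1*23^2*61^1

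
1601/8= 200+1/8 = 200.12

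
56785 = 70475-13690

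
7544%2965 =1614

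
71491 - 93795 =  - 22304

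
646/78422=323/39211 =0.01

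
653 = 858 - 205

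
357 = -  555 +912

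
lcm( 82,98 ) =4018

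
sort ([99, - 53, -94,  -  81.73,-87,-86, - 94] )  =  [ - 94,-94, - 87,-86, - 81.73, - 53, 99]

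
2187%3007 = 2187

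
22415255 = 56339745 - 33924490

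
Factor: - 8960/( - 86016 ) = 5/48 = 2^( - 4 )*3^(- 1)*5^1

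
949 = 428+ 521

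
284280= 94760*3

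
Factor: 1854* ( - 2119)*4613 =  - 18122751738 = - 2^1*3^2*7^1*13^1*103^1 *163^1* 659^1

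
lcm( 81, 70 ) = 5670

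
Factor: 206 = 2^1*103^1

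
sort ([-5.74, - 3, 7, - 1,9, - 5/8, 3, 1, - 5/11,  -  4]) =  [ - 5.74, - 4, - 3, - 1, - 5/8, - 5/11, 1,3,  7, 9]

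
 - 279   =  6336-6615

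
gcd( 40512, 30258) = 6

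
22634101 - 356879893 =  - 334245792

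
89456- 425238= - 335782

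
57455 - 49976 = 7479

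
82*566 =46412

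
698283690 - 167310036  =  530973654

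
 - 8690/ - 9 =965 + 5/9  =  965.56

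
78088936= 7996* 9766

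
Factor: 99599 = 137^1*727^1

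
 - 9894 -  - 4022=-5872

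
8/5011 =8/5011 = 0.00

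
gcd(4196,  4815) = 1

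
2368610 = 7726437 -5357827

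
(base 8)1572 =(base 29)11k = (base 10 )890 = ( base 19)28G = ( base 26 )186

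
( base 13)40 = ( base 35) 1h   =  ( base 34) 1i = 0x34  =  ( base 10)52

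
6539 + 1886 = 8425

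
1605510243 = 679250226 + 926260017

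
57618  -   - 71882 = 129500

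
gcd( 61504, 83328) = 1984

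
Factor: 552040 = 2^3*5^1*37^1*373^1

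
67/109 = 67/109 = 0.61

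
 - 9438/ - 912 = 10+53/152 = 10.35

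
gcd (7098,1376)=2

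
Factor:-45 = -3^2  *  5^1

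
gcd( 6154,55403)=17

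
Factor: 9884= 2^2*7^1*353^1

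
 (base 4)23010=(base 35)K8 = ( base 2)1011000100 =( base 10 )708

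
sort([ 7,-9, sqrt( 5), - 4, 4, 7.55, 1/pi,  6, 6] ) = [ - 9, - 4 , 1/pi , sqrt( 5 ),4, 6, 6, 7,7.55]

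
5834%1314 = 578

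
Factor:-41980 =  - 2^2*5^1*2099^1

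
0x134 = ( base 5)2213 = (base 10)308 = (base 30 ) A8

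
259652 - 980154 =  - 720502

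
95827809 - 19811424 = 76016385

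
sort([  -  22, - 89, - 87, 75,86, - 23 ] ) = [ - 89,  -  87, - 23, - 22,75, 86 ]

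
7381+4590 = 11971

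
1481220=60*24687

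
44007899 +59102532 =103110431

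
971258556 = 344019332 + 627239224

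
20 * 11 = 220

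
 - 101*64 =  - 6464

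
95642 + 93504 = 189146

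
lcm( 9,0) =0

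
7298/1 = 7298  =  7298.00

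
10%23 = 10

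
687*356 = 244572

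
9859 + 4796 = 14655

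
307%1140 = 307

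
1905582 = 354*5383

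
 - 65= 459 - 524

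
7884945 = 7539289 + 345656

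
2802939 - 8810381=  - 6007442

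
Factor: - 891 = - 3^4*11^1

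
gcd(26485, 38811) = 1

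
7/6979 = 1/997 = 0.00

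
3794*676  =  2564744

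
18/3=6 = 6.00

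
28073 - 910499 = - 882426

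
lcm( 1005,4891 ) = 73365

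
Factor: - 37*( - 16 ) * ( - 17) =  - 2^4*17^1*37^1 =- 10064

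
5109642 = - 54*( - 94623 ) 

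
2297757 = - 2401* (-957)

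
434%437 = 434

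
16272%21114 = 16272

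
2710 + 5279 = 7989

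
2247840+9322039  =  11569879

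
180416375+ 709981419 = 890397794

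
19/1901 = 19/1901 = 0.01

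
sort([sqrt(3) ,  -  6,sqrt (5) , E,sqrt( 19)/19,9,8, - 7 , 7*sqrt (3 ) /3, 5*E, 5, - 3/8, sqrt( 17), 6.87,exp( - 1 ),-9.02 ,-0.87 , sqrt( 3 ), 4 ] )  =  [  -  9.02, - 7,-6, -0.87, - 3/8,sqrt (19 )/19, exp (  -  1 ), sqrt( 3 ), sqrt(3),  sqrt (5 ),E, 4, 7*sqrt (3)/3, sqrt(17 ), 5, 6.87,8, 9, 5*E] 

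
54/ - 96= - 1+7/16 = - 0.56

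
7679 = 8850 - 1171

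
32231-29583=2648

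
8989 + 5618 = 14607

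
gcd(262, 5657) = 1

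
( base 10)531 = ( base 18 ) 1B9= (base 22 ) 123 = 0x213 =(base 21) 146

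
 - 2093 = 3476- 5569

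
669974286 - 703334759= -33360473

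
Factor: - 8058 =-2^1*3^1*17^1  *79^1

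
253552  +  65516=319068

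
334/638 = 167/319 = 0.52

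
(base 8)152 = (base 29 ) 3J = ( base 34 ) 34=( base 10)106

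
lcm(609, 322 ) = 28014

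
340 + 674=1014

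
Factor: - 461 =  - 461^1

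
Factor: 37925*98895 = 3750592875 = 3^1 * 5^3*19^1*37^1*41^1*347^1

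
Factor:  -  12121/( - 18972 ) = 2^(  -  2 ) * 3^( - 2 )*23^1 = 23/36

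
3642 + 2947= 6589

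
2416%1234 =1182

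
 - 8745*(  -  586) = 5124570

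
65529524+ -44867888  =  20661636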